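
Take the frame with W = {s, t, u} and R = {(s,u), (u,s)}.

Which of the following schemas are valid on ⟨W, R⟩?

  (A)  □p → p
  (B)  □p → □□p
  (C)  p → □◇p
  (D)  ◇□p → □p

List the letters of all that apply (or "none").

C

R is not reflexive: not s R s.
R is symmetric: every R-edge is matched by its reverse.
R is not transitive: s R u and u R s but not s R s.
R is not euclidean: s R u and s R u but not u R u.
(A) □p → p (axiom T) characterises the reflexive frames. R is not reflexive — not valid.
(B) □p → □□p is axiom 4; it is valid on a frame exactly when R is transitive. R is not transitive, so not valid.
(C) p → □◇p is axiom B, which corresponds to symmetry. R is symmetric — valid.
(D) ◇□p → □p is the dual of axiom 5, which corresponds to the euclidean property. R is not euclidean — not valid.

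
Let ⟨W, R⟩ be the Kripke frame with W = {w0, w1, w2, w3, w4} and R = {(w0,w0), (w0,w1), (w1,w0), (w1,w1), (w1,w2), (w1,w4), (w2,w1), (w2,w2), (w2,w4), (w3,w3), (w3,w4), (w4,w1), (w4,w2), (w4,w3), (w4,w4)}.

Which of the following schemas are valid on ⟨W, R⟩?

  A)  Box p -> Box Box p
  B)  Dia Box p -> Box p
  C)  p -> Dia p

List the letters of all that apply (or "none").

R is reflexive: each world relates to itself.
R is not transitive: w0 R w1 and w1 R w2 but not w0 R w2.
R is not euclidean: w1 R w0 and w1 R w2 but not w0 R w2.
(A) Box p -> Box Box p (axiom 4) characterises the transitive frames. R is not transitive — not valid.
(B) Dia Box p -> Box p is the dual of axiom 5; it is valid on a frame exactly when R is euclidean. R is not euclidean, so not valid.
(C) the dual of axiom T: valid iff R is reflexive. R is reflexive — valid.

C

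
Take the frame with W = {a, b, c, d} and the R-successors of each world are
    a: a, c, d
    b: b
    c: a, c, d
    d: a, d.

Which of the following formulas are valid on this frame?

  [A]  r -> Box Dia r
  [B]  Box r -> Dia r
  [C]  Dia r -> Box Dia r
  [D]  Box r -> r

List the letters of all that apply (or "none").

B, D

R is reflexive: each world relates to itself.
R is not symmetric: c R d but not d R c.
R is not euclidean: a R d and a R c but not d R c.
R is serial: every world has an R-successor.
(A) axiom B: valid iff R is symmetric. R is not symmetric — not valid.
(B) Box r -> Dia r is axiom D; it is valid on a frame exactly when R is serial. R is serial, so valid.
(C) Dia r -> Box Dia r is axiom 5; it is valid on a frame exactly when R is euclidean. R is not euclidean, so not valid.
(D) axiom T: valid iff R is reflexive. R is reflexive — valid.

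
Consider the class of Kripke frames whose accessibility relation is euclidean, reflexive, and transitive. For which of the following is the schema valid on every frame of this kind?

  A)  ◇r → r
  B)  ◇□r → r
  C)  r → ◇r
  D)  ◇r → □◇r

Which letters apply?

A relation that is euclidean, reflexive, and transitive is also serial and symmetric.
(A) ◇r → r (the converse of T) corresponds to R being a subset of the identity. Such an R need not be a subset of the identity, so not valid.
(B) the dual of axiom B: valid iff R is symmetric. Every such R is symmetric — valid.
(C) r → ◇r (the dual of axiom T) characterises the reflexive frames. Every such R is reflexive — valid.
(D) ◇r → □◇r (axiom 5) characterises the euclidean frames. Every such R is euclidean — valid.

B, C, D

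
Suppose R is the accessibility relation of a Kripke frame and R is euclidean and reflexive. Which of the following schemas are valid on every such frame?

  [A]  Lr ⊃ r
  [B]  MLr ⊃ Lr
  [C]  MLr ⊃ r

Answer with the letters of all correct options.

A reflexive euclidean relation is also symmetric (from wRw and wRv the euclidean condition gives vRw) and hence transitive; it is an equivalence relation.
(A) Lr ⊃ r (axiom T) characterises the reflexive frames. Every such R is reflexive — valid.
(B) the dual of axiom 5: valid iff R is euclidean. Every such R is euclidean — valid.
(C) MLr ⊃ r (the dual of axiom B) characterises the symmetric frames. Every such R is symmetric — valid.

A, B, C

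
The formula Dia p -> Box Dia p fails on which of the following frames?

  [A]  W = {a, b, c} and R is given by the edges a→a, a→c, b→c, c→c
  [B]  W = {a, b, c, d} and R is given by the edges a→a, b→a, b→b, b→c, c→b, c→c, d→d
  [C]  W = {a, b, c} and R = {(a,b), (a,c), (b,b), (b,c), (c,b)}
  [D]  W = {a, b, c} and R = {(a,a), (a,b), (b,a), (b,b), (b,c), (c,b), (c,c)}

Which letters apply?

The schema Dia p -> Box Dia p is axiom 5; it is valid on a frame iff R is euclidean.
(A) R is not euclidean (a R c and a R a but not c R a), so the schema fails here.
(B) R is not euclidean (b R a and b R b but not a R b), so the schema fails here.
(C) R is not euclidean (a R c and a R c but not c R c), so the schema fails here.
(D) R is not euclidean (b R a and b R c but not a R c), so the schema fails here.

A, B, C, D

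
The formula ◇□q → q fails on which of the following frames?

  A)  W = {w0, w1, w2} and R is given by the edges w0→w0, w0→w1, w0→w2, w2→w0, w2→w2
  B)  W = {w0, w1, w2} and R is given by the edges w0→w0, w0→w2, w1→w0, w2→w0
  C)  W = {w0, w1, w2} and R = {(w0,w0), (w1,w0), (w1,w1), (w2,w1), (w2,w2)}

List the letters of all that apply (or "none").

A, B, C

The schema ◇□q → q is the dual of axiom B; it is valid on a frame iff R is symmetric.
(A) R is not symmetric (w0 R w1 but not w1 R w0), so the schema fails here.
(B) R is not symmetric (w1 R w0 but not w0 R w1), so the schema fails here.
(C) R is not symmetric (w1 R w0 but not w0 R w1), so the schema fails here.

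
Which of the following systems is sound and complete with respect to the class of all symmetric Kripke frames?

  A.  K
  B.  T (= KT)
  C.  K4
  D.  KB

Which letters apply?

D

(A) K is determined by the class of arbitrary frames.
(B) T (= KT) is determined by the class of reflexive frames.
(C) K4 is determined by the class of transitive frames.
(D) KB is determined by exactly this class.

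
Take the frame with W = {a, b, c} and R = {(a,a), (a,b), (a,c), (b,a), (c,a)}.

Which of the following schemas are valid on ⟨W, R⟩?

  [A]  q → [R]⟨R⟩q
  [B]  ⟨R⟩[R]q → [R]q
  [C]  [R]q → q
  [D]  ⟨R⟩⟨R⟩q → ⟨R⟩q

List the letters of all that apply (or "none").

R is not reflexive: not b R b.
R is symmetric: every R-edge is matched by its reverse.
R is not transitive: b R a and a R b but not b R b.
R is not euclidean: a R b and a R c but not b R c.
(A) q → [R]⟨R⟩q (axiom B) characterises the symmetric frames. R is symmetric — valid.
(B) ⟨R⟩[R]q → [R]q is the dual of axiom 5; it is valid on a frame exactly when R is euclidean. R is not euclidean, so not valid.
(C) [R]q → q is axiom T, which corresponds to reflexivity. R is not reflexive — not valid.
(D) ⟨R⟩⟨R⟩q → ⟨R⟩q is the dual of axiom 4; it is valid on a frame exactly when R is transitive. R is not transitive, so not valid.

A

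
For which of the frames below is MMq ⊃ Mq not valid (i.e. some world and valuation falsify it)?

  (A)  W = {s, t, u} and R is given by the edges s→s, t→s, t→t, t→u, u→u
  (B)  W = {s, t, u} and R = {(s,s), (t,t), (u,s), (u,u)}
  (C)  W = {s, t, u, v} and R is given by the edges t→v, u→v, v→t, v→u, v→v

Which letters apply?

The schema MMq ⊃ Mq is the dual of axiom 4; it is valid on a frame iff R is transitive.
(A) R is transitive (R is closed under composition), so the schema is valid here.
(B) R is transitive (R is closed under composition), so the schema is valid here.
(C) R is not transitive (t R v and v R t but not t R t), so the schema fails here.

C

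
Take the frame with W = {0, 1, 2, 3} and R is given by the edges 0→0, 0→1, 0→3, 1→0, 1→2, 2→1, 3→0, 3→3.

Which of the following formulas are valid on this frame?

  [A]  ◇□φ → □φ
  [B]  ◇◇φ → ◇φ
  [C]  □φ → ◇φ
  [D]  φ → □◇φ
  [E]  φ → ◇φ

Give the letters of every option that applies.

C, D

R is not reflexive: not 1 R 1.
R is symmetric: every R-edge is matched by its reverse.
R is not transitive: 0 R 1 and 1 R 2 but not 0 R 2.
R is not euclidean: 0 R 1 and 0 R 3 but not 1 R 3.
R is serial: every world has an R-successor.
(A) the dual of axiom 5: valid iff R is euclidean. R is not euclidean — not valid.
(B) ◇◇φ → ◇φ is the dual of axiom 4, which corresponds to transitivity. R is not transitive — not valid.
(C) □φ → ◇φ (axiom D) characterises the serial frames. R is serial — valid.
(D) axiom B: valid iff R is symmetric. R is symmetric — valid.
(E) the dual of axiom T: valid iff R is reflexive. R is not reflexive — not valid.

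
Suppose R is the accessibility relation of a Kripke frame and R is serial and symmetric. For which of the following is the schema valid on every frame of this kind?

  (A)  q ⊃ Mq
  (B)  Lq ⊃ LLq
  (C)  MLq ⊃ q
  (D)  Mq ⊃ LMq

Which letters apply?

C

(A) q ⊃ Mq is the dual of axiom T; it is valid on a frame exactly when R is reflexive. Such an R need not be reflexive, so not valid.
(B) axiom 4: valid iff R is transitive. Such an R need not be transitive — not valid.
(C) MLq ⊃ q is the dual of axiom B, which corresponds to symmetry. Every such R is symmetric — valid.
(D) Mq ⊃ LMq is axiom 5, which corresponds to the euclidean property. Such an R need not be euclidean — not valid.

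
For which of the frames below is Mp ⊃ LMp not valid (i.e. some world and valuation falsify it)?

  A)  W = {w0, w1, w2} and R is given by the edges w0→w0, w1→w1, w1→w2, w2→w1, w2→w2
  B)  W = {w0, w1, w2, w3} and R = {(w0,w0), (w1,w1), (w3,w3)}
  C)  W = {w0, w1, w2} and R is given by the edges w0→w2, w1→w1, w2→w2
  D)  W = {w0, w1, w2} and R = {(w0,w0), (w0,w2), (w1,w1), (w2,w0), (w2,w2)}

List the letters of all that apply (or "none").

The schema Mp ⊃ LMp is axiom 5; it is valid on a frame iff R is euclidean.
(A) R is euclidean (any two R-successors of the same world are R-related), so the schema is valid here.
(B) R is euclidean (any two R-successors of the same world are R-related), so the schema is valid here.
(C) R is euclidean (any two R-successors of the same world are R-related), so the schema is valid here.
(D) R is euclidean (any two R-successors of the same world are R-related), so the schema is valid here.

none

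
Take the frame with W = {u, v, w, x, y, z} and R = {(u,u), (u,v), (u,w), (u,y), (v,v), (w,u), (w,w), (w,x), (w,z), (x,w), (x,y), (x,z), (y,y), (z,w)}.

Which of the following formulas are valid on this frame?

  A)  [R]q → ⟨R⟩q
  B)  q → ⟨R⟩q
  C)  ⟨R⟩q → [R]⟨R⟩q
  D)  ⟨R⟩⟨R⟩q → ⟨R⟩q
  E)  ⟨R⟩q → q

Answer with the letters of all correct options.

R is not reflexive: not x R x.
R is not transitive: u R w and w R x but not u R x.
R is not euclidean: u R v and u R u but not v R u.
R is serial: every world has an R-successor.
R is not a subset of the identity: u R v with u ≠ v.
(A) [R]q → ⟨R⟩q (axiom D) characterises the serial frames. R is serial — valid.
(B) q → ⟨R⟩q is the dual of axiom T, which corresponds to reflexivity. R is not reflexive — not valid.
(C) axiom 5: valid iff R is euclidean. R is not euclidean — not valid.
(D) ⟨R⟩⟨R⟩q → ⟨R⟩q is the dual of axiom 4; it is valid on a frame exactly when R is transitive. R is not transitive, so not valid.
(E) ⟨R⟩q → q is valid only on frames where every R-edge is a self-loop. Here R ⊄ identity — not valid.

A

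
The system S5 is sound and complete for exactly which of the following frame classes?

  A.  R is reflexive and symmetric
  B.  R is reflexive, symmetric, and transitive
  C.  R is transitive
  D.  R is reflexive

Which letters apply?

B

(A) this class determines B (= KTB), not S5.
(B) S5 is sound and complete for exactly this class.
(C) this class determines K4, not S5.
(D) this class determines T (= KT), not S5.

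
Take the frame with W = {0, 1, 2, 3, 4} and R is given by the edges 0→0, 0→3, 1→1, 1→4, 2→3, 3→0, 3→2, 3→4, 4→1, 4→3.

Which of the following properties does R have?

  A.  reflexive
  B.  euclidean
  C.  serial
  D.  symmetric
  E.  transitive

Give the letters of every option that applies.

C, D

(A) not reflexive: not 2 R 2.
(B) not euclidean: 3 R 0 and 3 R 2 but not 0 R 2.
(C) serial: every world has an R-successor.
(D) symmetric: every R-edge is matched by its reverse.
(E) not transitive: 0 R 3 and 3 R 2 but not 0 R 2.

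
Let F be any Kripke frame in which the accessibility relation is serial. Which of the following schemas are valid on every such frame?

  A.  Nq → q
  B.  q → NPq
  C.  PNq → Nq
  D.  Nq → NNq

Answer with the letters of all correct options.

(A) axiom T: valid iff R is reflexive. Such an R need not be reflexive — not valid.
(B) q → NPq is axiom B, which corresponds to symmetry. Such an R need not be symmetric — not valid.
(C) PNq → Nq is the dual of axiom 5; it is valid on a frame exactly when R is euclidean. Such an R need not be euclidean, so not valid.
(D) axiom 4: valid iff R is transitive. Such an R need not be transitive — not valid.

none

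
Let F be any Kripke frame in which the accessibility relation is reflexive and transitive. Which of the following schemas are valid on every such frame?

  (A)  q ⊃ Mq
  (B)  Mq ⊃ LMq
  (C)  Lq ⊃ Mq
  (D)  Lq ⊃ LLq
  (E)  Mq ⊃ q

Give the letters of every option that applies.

Reflexive relations are serial.
(A) q ⊃ Mq is the dual of axiom T, which corresponds to reflexivity. Every such R is reflexive — valid.
(B) Mq ⊃ LMq is axiom 5, which corresponds to the euclidean property. Such an R need not be euclidean — not valid.
(C) Lq ⊃ Mq is axiom D, which corresponds to seriality. Every such R is serial — valid.
(D) Lq ⊃ LLq is axiom 4; it is valid on a frame exactly when R is transitive. Every such R is transitive, so valid.
(E) Mq ⊃ q is valid only on frames where every R-edge is a self-loop. Such an R need not be a subset of the identity — not valid.

A, C, D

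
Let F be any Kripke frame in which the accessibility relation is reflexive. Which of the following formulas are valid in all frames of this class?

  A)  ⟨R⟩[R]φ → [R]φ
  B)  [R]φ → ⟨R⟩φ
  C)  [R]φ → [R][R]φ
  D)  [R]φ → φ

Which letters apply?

B, D

A reflexive relation is serial.
(A) ⟨R⟩[R]φ → [R]φ is the dual of axiom 5, which corresponds to the euclidean property. Such an R need not be euclidean — not valid.
(B) axiom D: valid iff R is serial. Every such R is serial — valid.
(C) [R]φ → [R][R]φ is axiom 4; it is valid on a frame exactly when R is transitive. Such an R need not be transitive, so not valid.
(D) [R]φ → φ is axiom T; it is valid on a frame exactly when R is reflexive. Every such R is reflexive, so valid.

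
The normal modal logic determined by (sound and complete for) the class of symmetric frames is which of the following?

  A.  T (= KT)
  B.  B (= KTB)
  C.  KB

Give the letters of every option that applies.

(A) T (= KT) is determined by the class of reflexive frames.
(B) B (= KTB) is determined by the class of reflexive and symmetric frames.
(C) KB is determined by exactly this class.

C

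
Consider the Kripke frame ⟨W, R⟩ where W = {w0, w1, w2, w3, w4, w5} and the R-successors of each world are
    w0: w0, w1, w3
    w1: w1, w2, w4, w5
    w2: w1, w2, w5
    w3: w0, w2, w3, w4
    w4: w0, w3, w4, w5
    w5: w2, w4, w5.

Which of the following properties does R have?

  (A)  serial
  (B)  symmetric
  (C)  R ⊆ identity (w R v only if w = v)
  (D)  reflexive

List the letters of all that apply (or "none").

A, D

(A) serial: every world has an R-successor.
(B) not symmetric: w0 R w1 but not w1 R w0.
(C) not ⊆ identity: w0 R w1 with w0 ≠ w1.
(D) reflexive: each world relates to itself.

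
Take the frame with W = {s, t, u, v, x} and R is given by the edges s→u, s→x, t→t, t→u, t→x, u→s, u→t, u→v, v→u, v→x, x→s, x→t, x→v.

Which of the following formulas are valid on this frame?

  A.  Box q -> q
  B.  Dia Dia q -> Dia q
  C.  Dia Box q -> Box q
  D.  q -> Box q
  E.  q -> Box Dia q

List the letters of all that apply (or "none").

E

R is not reflexive: not s R s.
R is symmetric: every R-edge is matched by its reverse.
R is not transitive: s R u and u R s but not s R s.
R is not euclidean: s R u and s R x but not u R x.
R is not a subset of the identity: s R u with s ≠ u.
(A) Box q -> q is axiom T; it is valid on a frame exactly when R is reflexive. R is not reflexive, so not valid.
(B) Dia Dia q -> Dia q (the dual of axiom 4) characterises the transitive frames. R is not transitive — not valid.
(C) Dia Box q -> Box q is the dual of axiom 5; it is valid on a frame exactly when R is euclidean. R is not euclidean, so not valid.
(D) q -> Box q (equivalent to ◇p→p) corresponds to R being a subset of the identity. Here R ⊄ identity, so not valid.
(E) axiom B: valid iff R is symmetric. R is symmetric — valid.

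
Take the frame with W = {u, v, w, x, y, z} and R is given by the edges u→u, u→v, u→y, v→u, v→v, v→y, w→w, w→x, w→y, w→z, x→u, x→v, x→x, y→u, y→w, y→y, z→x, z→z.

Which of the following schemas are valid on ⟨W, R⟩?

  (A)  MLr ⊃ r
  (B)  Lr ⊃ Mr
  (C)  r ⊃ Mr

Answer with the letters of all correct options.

B, C

R is reflexive: each world relates to itself.
R is not symmetric: v R y but not y R v.
R is serial: every world has an R-successor.
(A) MLr ⊃ r is the dual of axiom B, which corresponds to symmetry. R is not symmetric — not valid.
(B) axiom D: valid iff R is serial. R is serial — valid.
(C) r ⊃ Mr is the dual of axiom T, which corresponds to reflexivity. R is reflexive — valid.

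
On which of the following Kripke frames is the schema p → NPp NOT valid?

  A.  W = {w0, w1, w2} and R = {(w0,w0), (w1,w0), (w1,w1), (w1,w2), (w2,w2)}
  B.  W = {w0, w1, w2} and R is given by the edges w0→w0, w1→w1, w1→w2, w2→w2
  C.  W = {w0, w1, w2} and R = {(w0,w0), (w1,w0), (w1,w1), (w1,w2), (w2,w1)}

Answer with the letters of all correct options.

A, B, C

The schema p → NPp is axiom B; it is valid on a frame iff R is symmetric.
(A) R is not symmetric (w1 R w0 but not w0 R w1), so the schema fails here.
(B) R is not symmetric (w1 R w2 but not w2 R w1), so the schema fails here.
(C) R is not symmetric (w1 R w0 but not w0 R w1), so the schema fails here.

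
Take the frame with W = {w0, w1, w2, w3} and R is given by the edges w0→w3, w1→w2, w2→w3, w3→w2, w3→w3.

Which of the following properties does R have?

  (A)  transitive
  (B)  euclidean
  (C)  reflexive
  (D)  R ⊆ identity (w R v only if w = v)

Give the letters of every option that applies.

none

(A) not transitive: w0 R w3 and w3 R w2 but not w0 R w2.
(B) not euclidean: w1 R w2 and w1 R w2 but not w2 R w2.
(C) not reflexive: not w0 R w0.
(D) not ⊆ identity: w0 R w3 with w0 ≠ w3.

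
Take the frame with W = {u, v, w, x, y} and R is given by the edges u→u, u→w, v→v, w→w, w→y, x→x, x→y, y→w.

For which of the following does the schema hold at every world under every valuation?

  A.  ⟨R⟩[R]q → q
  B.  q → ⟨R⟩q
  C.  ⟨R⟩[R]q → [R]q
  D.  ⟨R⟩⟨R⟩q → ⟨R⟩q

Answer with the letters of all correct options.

none

R is not reflexive: not y R y.
R is not symmetric: u R w but not w R u.
R is not transitive: u R w and w R y but not u R y.
R is not euclidean: u R w and u R u but not w R u.
(A) ⟨R⟩[R]q → q is the dual of axiom B; it is valid on a frame exactly when R is symmetric. R is not symmetric, so not valid.
(B) the dual of axiom T: valid iff R is reflexive. R is not reflexive — not valid.
(C) ⟨R⟩[R]q → [R]q is the dual of axiom 5, which corresponds to the euclidean property. R is not euclidean — not valid.
(D) ⟨R⟩⟨R⟩q → ⟨R⟩q is the dual of axiom 4; it is valid on a frame exactly when R is transitive. R is not transitive, so not valid.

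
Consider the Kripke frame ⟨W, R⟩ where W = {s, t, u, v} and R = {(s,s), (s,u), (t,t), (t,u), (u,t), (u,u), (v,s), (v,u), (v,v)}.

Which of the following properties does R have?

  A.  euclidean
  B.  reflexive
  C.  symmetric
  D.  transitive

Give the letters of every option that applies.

(A) not euclidean: s R u and s R s but not u R s.
(B) reflexive: each world relates to itself.
(C) not symmetric: s R u but not u R s.
(D) not transitive: s R u and u R t but not s R t.

B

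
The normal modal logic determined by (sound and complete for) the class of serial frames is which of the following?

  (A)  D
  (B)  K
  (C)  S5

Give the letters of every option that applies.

A

(A) D is determined by exactly this class.
(B) K is determined by the class of arbitrary frames.
(C) S5 is determined by the class of reflexive, symmetric, and transitive frames.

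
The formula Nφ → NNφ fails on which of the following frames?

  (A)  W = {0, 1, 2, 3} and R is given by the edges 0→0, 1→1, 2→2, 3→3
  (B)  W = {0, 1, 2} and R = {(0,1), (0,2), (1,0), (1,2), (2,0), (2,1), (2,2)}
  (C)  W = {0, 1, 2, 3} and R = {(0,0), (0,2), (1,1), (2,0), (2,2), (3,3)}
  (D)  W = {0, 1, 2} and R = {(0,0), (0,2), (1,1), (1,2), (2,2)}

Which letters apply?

B

The schema Nφ → NNφ is axiom 4; it is valid on a frame iff R is transitive.
(A) R is transitive (R is closed under composition), so the schema is valid here.
(B) R is not transitive (0 R 1 and 1 R 0 but not 0 R 0), so the schema fails here.
(C) R is transitive (R is closed under composition), so the schema is valid here.
(D) R is transitive (R is closed under composition), so the schema is valid here.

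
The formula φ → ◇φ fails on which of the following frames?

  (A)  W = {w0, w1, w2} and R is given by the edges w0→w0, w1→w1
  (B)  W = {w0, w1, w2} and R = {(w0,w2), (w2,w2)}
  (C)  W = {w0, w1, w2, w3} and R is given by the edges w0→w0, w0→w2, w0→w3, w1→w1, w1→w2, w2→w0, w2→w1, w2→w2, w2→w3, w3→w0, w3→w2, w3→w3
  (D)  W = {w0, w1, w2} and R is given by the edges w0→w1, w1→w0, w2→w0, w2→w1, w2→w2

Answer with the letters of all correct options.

A, B, D

The schema φ → ◇φ is the dual of axiom T; it is valid on a frame iff R is reflexive.
(A) R is not reflexive (not w2 R w2), so the schema fails here.
(B) R is not reflexive (not w0 R w0), so the schema fails here.
(C) R is reflexive (each world relates to itself), so the schema is valid here.
(D) R is not reflexive (not w0 R w0), so the schema fails here.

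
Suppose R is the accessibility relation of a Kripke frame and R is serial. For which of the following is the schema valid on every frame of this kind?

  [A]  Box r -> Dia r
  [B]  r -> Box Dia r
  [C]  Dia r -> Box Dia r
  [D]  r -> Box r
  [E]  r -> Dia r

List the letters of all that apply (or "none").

A

(A) axiom D: valid iff R is serial. Every such R is serial — valid.
(B) r -> Box Dia r is axiom B, which corresponds to symmetry. Such an R need not be symmetric — not valid.
(C) Dia r -> Box Dia r (axiom 5) characterises the euclidean frames. Such an R need not be euclidean — not valid.
(D) r -> Box r (equivalent to ◇p→p) corresponds to R being a subset of the identity. Such an R need not be a subset of the identity, so not valid.
(E) r -> Dia r (the dual of axiom T) characterises the reflexive frames. Such an R need not be reflexive — not valid.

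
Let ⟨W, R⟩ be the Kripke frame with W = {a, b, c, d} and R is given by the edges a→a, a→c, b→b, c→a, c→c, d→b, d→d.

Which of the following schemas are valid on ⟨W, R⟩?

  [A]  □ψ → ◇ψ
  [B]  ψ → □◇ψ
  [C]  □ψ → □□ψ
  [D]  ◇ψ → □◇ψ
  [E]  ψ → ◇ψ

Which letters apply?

A, C, E

R is reflexive: each world relates to itself.
R is not symmetric: d R b but not b R d.
R is transitive: R is closed under composition.
R is not euclidean: d R b and d R d but not b R d.
R is serial: every world has an R-successor.
(A) □ψ → ◇ψ is axiom D, which corresponds to seriality. R is serial — valid.
(B) ψ → □◇ψ (axiom B) characterises the symmetric frames. R is not symmetric — not valid.
(C) □ψ → □□ψ is axiom 4, which corresponds to transitivity. R is transitive — valid.
(D) ◇ψ → □◇ψ is axiom 5, which corresponds to the euclidean property. R is not euclidean — not valid.
(E) ψ → ◇ψ (the dual of axiom T) characterises the reflexive frames. R is reflexive — valid.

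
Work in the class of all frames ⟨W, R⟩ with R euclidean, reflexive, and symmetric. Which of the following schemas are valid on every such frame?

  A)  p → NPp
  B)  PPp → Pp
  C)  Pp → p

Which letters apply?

A, B

A relation that is euclidean, reflexive, and symmetric is also serial and transitive.
(A) p → NPp (axiom B) characterises the symmetric frames. Every such R is symmetric — valid.
(B) the dual of axiom 4: valid iff R is transitive. Every such R is transitive — valid.
(C) Pp → p is valid only on frames where every R-edge is a self-loop. Such an R need not be a subset of the identity — not valid.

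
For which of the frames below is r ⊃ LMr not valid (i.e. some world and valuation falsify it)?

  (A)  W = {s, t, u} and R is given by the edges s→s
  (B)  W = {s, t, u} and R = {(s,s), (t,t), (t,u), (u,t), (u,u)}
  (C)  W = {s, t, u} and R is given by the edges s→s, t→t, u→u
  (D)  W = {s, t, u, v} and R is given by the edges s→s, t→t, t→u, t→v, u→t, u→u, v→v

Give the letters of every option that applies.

D

The schema r ⊃ LMr is axiom B; it is valid on a frame iff R is symmetric.
(A) R is symmetric (every R-edge is matched by its reverse), so the schema is valid here.
(B) R is symmetric (every R-edge is matched by its reverse), so the schema is valid here.
(C) R is symmetric (every R-edge is matched by its reverse), so the schema is valid here.
(D) R is not symmetric (t R v but not v R t), so the schema fails here.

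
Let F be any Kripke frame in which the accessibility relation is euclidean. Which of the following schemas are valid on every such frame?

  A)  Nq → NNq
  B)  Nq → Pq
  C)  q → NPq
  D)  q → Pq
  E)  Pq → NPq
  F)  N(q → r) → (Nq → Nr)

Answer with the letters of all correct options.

E, F

(A) Nq → NNq (axiom 4) characterises the transitive frames. Such an R need not be transitive — not valid.
(B) Nq → Pq is axiom D, which corresponds to seriality. Such an R need not be serial — not valid.
(C) axiom B: valid iff R is symmetric. Such an R need not be symmetric — not valid.
(D) q → Pq is the dual of axiom T; it is valid on a frame exactly when R is reflexive. Such an R need not be reflexive, so not valid.
(E) Pq → NPq is axiom 5; it is valid on a frame exactly when R is euclidean. Every such R is euclidean, so valid.
(F) N(q → r) → (Nq → Nr) is the K axiom; it holds on all frames — valid.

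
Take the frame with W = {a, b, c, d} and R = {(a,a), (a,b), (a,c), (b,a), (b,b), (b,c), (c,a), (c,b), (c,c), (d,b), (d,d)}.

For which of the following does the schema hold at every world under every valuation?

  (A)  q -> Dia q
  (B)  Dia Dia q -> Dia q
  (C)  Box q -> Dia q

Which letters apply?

R is reflexive: each world relates to itself.
R is not transitive: d R b and b R a but not d R a.
R is serial: every world has an R-successor.
(A) q -> Dia q is the dual of axiom T, which corresponds to reflexivity. R is reflexive — valid.
(B) Dia Dia q -> Dia q is the dual of axiom 4; it is valid on a frame exactly when R is transitive. R is not transitive, so not valid.
(C) axiom D: valid iff R is serial. R is serial — valid.

A, C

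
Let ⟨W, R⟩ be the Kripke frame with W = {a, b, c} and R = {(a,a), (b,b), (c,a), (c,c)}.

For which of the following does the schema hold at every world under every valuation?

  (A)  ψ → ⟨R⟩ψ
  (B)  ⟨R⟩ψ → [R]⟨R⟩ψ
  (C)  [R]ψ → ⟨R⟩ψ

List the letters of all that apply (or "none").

R is reflexive: each world relates to itself.
R is not euclidean: c R a and c R c but not a R c.
R is serial: every world has an R-successor.
(A) the dual of axiom T: valid iff R is reflexive. R is reflexive — valid.
(B) ⟨R⟩ψ → [R]⟨R⟩ψ is axiom 5, which corresponds to the euclidean property. R is not euclidean — not valid.
(C) [R]ψ → ⟨R⟩ψ is axiom D, which corresponds to seriality. R is serial — valid.

A, C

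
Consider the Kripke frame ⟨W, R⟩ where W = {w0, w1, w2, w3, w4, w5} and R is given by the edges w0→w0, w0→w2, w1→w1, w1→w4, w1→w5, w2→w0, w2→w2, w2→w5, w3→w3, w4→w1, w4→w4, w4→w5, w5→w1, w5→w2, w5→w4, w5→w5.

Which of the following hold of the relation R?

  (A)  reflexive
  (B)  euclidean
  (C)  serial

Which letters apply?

(A) reflexive: each world relates to itself.
(B) not euclidean: w2 R w0 and w2 R w5 but not w0 R w5.
(C) serial: every world has an R-successor.

A, C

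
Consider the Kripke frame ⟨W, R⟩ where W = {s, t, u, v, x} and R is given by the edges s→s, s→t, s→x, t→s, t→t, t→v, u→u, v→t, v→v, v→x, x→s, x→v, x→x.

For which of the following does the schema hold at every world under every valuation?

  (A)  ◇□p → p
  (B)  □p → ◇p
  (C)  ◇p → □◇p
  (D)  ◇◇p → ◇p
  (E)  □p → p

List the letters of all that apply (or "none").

R is reflexive: each world relates to itself.
R is symmetric: every R-edge is matched by its reverse.
R is not transitive: s R t and t R v but not s R v.
R is not euclidean: s R t and s R x but not t R x.
R is serial: every world has an R-successor.
(A) ◇□p → p (the dual of axiom B) characterises the symmetric frames. R is symmetric — valid.
(B) □p → ◇p is axiom D; it is valid on a frame exactly when R is serial. R is serial, so valid.
(C) axiom 5: valid iff R is euclidean. R is not euclidean — not valid.
(D) ◇◇p → ◇p is the dual of axiom 4; it is valid on a frame exactly when R is transitive. R is not transitive, so not valid.
(E) □p → p (axiom T) characterises the reflexive frames. R is reflexive — valid.

A, B, E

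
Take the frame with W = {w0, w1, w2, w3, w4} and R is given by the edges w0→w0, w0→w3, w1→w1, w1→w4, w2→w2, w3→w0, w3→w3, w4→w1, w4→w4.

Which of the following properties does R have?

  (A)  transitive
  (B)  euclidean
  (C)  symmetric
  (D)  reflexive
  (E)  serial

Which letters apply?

(A) transitive: R is closed under composition.
(B) euclidean: any two R-successors of the same world are R-related.
(C) symmetric: every R-edge is matched by its reverse.
(D) reflexive: each world relates to itself.
(E) serial: every world has an R-successor.

A, B, C, D, E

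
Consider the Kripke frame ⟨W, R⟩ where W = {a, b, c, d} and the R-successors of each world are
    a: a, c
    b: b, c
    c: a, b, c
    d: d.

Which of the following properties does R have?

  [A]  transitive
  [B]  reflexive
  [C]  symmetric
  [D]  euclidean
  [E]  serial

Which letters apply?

(A) not transitive: a R c and c R b but not a R b.
(B) reflexive: each world relates to itself.
(C) symmetric: every R-edge is matched by its reverse.
(D) not euclidean: c R a and c R b but not a R b.
(E) serial: every world has an R-successor.

B, C, E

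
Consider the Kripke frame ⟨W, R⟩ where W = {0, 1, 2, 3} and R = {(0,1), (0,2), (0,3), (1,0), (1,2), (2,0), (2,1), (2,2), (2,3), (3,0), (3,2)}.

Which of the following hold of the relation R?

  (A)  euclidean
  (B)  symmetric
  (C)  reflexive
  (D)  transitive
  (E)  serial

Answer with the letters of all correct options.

(A) not euclidean: 0 R 1 and 0 R 3 but not 1 R 3.
(B) symmetric: every R-edge is matched by its reverse.
(C) not reflexive: not 0 R 0.
(D) not transitive: 0 R 1 and 1 R 0 but not 0 R 0.
(E) serial: every world has an R-successor.

B, E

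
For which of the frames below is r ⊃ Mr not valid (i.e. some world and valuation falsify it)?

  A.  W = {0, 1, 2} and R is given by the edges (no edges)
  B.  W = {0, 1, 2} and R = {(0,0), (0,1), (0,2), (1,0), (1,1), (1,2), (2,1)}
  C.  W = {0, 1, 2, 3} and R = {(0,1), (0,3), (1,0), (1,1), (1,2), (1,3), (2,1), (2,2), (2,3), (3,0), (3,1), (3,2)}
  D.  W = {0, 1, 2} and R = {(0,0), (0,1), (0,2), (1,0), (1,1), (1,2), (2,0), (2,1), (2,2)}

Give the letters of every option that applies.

The schema r ⊃ Mr is the dual of axiom T; it is valid on a frame iff R is reflexive.
(A) R is not reflexive (not 0 R 0), so the schema fails here.
(B) R is not reflexive (not 2 R 2), so the schema fails here.
(C) R is not reflexive (not 0 R 0), so the schema fails here.
(D) R is reflexive (each world relates to itself), so the schema is valid here.

A, B, C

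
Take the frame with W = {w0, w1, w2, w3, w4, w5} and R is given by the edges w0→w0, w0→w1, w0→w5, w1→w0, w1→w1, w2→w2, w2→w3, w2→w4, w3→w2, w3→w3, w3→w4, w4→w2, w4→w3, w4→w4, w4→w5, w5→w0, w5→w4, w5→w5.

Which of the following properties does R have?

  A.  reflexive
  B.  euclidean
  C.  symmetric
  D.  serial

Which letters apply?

(A) reflexive: each world relates to itself.
(B) not euclidean: w0 R w1 and w0 R w5 but not w1 R w5.
(C) symmetric: every R-edge is matched by its reverse.
(D) serial: every world has an R-successor.

A, C, D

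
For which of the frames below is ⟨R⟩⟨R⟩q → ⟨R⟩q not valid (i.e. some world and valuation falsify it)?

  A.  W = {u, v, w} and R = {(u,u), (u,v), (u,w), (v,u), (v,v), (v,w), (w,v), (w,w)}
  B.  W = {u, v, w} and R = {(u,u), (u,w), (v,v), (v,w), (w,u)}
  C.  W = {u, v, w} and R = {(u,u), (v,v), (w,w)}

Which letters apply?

The schema ⟨R⟩⟨R⟩q → ⟨R⟩q is the dual of axiom 4; it is valid on a frame iff R is transitive.
(A) R is not transitive (w R v and v R u but not w R u), so the schema fails here.
(B) R is not transitive (v R w and w R u but not v R u), so the schema fails here.
(C) R is transitive (R is closed under composition), so the schema is valid here.

A, B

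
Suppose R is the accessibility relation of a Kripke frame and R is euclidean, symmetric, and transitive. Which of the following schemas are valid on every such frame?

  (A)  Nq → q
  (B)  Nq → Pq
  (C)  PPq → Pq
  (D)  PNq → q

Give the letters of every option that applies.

C, D

(A) Nq → q is axiom T, which corresponds to reflexivity. Such an R need not be reflexive — not valid.
(B) Nq → Pq is axiom D, which corresponds to seriality. Such an R need not be serial — not valid.
(C) the dual of axiom 4: valid iff R is transitive. Every such R is transitive — valid.
(D) PNq → q (the dual of axiom B) characterises the symmetric frames. Every such R is symmetric — valid.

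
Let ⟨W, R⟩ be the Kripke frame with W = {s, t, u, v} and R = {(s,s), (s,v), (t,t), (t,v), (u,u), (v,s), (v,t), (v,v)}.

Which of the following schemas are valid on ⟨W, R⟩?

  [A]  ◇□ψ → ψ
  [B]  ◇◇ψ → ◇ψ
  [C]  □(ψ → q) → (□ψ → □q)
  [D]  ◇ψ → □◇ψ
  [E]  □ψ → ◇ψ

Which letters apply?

R is symmetric: every R-edge is matched by its reverse.
R is not transitive: s R v and v R t but not s R t.
R is not euclidean: v R s and v R t but not s R t.
R is serial: every world has an R-successor.
(A) ◇□ψ → ψ is the dual of axiom B; it is valid on a frame exactly when R is symmetric. R is symmetric, so valid.
(B) ◇◇ψ → ◇ψ (the dual of axiom 4) characterises the transitive frames. R is not transitive — not valid.
(C) □(ψ → q) → (□ψ → □q) is the K axiom; it holds on all frames — valid.
(D) axiom 5: valid iff R is euclidean. R is not euclidean — not valid.
(E) axiom D: valid iff R is serial. R is serial — valid.

A, C, E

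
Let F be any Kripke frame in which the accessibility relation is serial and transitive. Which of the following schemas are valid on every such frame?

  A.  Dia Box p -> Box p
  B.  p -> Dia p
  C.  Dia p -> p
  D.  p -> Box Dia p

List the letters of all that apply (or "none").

(A) the dual of axiom 5: valid iff R is euclidean. Such an R need not be euclidean — not valid.
(B) p -> Dia p (the dual of axiom T) characterises the reflexive frames. Such an R need not be reflexive — not valid.
(C) Dia p -> p is the converse of T; it holds exactly when R ⊆ identity. Such an R need not be a subset of the identity — not valid.
(D) p -> Box Dia p (axiom B) characterises the symmetric frames. Such an R need not be symmetric — not valid.

none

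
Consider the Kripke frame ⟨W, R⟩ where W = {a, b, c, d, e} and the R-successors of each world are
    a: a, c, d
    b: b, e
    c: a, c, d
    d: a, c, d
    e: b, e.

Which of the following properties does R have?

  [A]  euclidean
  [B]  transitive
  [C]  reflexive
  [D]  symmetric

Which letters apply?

(A) euclidean: any two R-successors of the same world are R-related.
(B) transitive: R is closed under composition.
(C) reflexive: each world relates to itself.
(D) symmetric: every R-edge is matched by its reverse.

A, B, C, D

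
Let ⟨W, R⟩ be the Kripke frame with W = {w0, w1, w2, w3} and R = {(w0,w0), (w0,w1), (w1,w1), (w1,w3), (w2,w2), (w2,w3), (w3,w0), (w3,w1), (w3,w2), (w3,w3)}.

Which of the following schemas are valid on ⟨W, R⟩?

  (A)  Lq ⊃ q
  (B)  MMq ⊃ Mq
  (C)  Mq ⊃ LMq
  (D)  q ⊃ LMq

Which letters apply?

A

R is reflexive: each world relates to itself.
R is not symmetric: w0 R w1 but not w1 R w0.
R is not transitive: w0 R w1 and w1 R w3 but not w0 R w3.
R is not euclidean: w0 R w1 and w0 R w0 but not w1 R w0.
(A) Lq ⊃ q is axiom T; it is valid on a frame exactly when R is reflexive. R is reflexive, so valid.
(B) the dual of axiom 4: valid iff R is transitive. R is not transitive — not valid.
(C) Mq ⊃ LMq is axiom 5; it is valid on a frame exactly when R is euclidean. R is not euclidean, so not valid.
(D) axiom B: valid iff R is symmetric. R is not symmetric — not valid.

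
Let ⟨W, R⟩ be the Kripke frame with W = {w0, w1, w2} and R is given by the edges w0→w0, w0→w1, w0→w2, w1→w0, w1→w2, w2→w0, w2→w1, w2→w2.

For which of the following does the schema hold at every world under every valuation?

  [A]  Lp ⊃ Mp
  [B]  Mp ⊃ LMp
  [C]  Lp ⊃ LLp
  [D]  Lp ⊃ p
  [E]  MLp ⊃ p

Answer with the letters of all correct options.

R is not reflexive: not w1 R w1.
R is symmetric: every R-edge is matched by its reverse.
R is not transitive: w1 R w0 and w0 R w1 but not w1 R w1.
R is not euclidean: w0 R w1 and w0 R w1 but not w1 R w1.
R is serial: every world has an R-successor.
(A) axiom D: valid iff R is serial. R is serial — valid.
(B) Mp ⊃ LMp is axiom 5; it is valid on a frame exactly when R is euclidean. R is not euclidean, so not valid.
(C) Lp ⊃ LLp is axiom 4; it is valid on a frame exactly when R is transitive. R is not transitive, so not valid.
(D) Lp ⊃ p is axiom T, which corresponds to reflexivity. R is not reflexive — not valid.
(E) MLp ⊃ p (the dual of axiom B) characterises the symmetric frames. R is symmetric — valid.

A, E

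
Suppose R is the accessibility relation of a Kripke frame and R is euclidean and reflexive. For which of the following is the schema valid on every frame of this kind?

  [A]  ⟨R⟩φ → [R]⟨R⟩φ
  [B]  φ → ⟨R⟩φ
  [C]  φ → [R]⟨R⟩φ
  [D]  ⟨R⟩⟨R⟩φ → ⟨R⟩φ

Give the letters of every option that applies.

A reflexive euclidean relation is also symmetric (from wRw and wRv the euclidean condition gives vRw) and hence transitive; it is an equivalence relation.
(A) axiom 5: valid iff R is euclidean. Every such R is euclidean — valid.
(B) φ → ⟨R⟩φ is the dual of axiom T, which corresponds to reflexivity. Every such R is reflexive — valid.
(C) φ → [R]⟨R⟩φ (axiom B) characterises the symmetric frames. Every such R is symmetric — valid.
(D) ⟨R⟩⟨R⟩φ → ⟨R⟩φ is the dual of axiom 4; it is valid on a frame exactly when R is transitive. Every such R is transitive, so valid.

A, B, C, D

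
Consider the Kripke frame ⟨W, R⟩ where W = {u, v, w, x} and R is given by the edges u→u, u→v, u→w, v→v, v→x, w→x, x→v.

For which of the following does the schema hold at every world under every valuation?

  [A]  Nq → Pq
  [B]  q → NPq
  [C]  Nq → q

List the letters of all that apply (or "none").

A

R is not reflexive: not w R w.
R is not symmetric: u R v but not v R u.
R is serial: every world has an R-successor.
(A) Nq → Pq (axiom D) characterises the serial frames. R is serial — valid.
(B) q → NPq is axiom B; it is valid on a frame exactly when R is symmetric. R is not symmetric, so not valid.
(C) Nq → q is axiom T, which corresponds to reflexivity. R is not reflexive — not valid.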